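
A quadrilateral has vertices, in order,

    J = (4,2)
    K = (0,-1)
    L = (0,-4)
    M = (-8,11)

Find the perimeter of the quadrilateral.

40

|JK| = √((-4)² + (-3)²) = √25 = 5
|KL| = √((0)² + (-3)²) = √9 = 3
|LM| = √((-8)² + (15)²) = √289 = 17
|MJ| = √((12)² + (-9)²) = √225 = 15
Perimeter = 5 + 3 + 17 + 15 = 40.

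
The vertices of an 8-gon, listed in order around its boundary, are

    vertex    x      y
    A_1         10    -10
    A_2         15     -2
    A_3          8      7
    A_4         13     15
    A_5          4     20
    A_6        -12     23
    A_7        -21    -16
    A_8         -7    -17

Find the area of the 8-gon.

Apply the shoelace formula: 2A = Σ (x_i·y_{i+1} − x_{i+1}·y_i), indices taken mod 8.
Cross-terms: 130, 121, 29, 200, 332, 675, 245, 240  ⇒  Σ = 1972
Area = |Σ|/2 = 986.

986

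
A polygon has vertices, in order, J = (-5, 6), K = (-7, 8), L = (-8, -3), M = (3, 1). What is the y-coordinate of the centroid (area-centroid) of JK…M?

68/37

Apply the shoelace formula. First the cross-terms c_i = x_i·y_{i+1} − x_{i+1}·y_i:
  2, 85, 1, 23  ⇒  2A = 111, A = 55.5.
Then Σ (y_i + y_{i+1})·c_i = 612, so ȳ = 612 / (6·55.5) = 68/37.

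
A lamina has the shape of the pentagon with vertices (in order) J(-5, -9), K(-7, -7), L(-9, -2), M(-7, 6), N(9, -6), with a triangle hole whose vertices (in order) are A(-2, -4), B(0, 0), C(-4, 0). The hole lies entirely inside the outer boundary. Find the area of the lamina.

126

Outer boundary:
J→K: (-5)(-7) − (-7)(-9) = -28
K→L: (-7)(-2) − (-9)(-7) = -49
L→M: (-9)(6) − (-7)(-2) = -68
M→N: (-7)(-6) − (9)(6) = -12
N→J: (9)(-9) − (-5)(-6) = -111
Σ = -268
Area = |Σ|/2 = 134.
Hole:
Σ = (0) + (0) + (16) = 16
Area = |Σ|/2 = 8.
Net area = 134 − 8 = 126.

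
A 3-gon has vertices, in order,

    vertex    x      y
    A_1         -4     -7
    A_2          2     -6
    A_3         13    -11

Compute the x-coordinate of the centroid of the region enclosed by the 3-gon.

11/3

Apply Gauss's area formula. First the cross-terms c_i = x_i·y_{i+1} − x_{i+1}·y_i:
  38, 56, -135  ⇒  2A = -41, A = -20.5.
Then Σ (x_i + x_{i+1})·c_i = -451, so x̄ = -451 / (6·(-20.5)) = 11/3.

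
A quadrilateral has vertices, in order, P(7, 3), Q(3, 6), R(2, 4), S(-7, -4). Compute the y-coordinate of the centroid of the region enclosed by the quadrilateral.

Apply Gauss's area formula. First the cross-terms c_i = x_i·y_{i+1} − x_{i+1}·y_i:
  33, 0, 20, 7  ⇒  2A = 60, A = 30.
Then Σ (y_i + y_{i+1})·c_i = 290, so ȳ = 290 / (6·30) = 29/18.

29/18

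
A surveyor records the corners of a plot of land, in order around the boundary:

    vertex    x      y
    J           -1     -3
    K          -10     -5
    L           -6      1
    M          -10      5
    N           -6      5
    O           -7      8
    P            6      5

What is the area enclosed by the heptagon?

107

J→K: (-1)(-5) − (-10)(-3) = -25
K→L: (-10)(1) − (-6)(-5) = -40
L→M: (-6)(5) − (-10)(1) = -20
M→N: (-10)(5) − (-6)(5) = -20
N→O: (-6)(8) − (-7)(5) = -13
O→P: (-7)(5) − (6)(8) = -83
P→J: (6)(-3) − (-1)(5) = -13
Σ = -214
Area = |Σ|/2 = 107.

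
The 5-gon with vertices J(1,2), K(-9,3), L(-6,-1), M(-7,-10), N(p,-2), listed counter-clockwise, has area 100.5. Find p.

7

Write out the shoelace sum; only the two edges meeting at N involve p:
2·Area = [((-7)·(-2) − p·(-10)) + (p·2 − 1·(-2))] + 101
       = 12·p + 117 = 201
⇒ p = 7.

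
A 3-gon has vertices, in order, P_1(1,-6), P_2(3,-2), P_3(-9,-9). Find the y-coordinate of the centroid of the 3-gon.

Apply the surveyor's formula. First the cross-terms c_i = x_i·y_{i+1} − x_{i+1}·y_i:
  16, -45, 63  ⇒  2A = 34, A = 17.
Then Σ (y_i + y_{i+1})·c_i = -578, so ȳ = -578 / (6·17) = -17/3.

-17/3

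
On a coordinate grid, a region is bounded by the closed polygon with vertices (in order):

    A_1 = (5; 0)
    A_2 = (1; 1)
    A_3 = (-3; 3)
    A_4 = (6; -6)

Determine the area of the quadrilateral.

Apply Gauss's area formula: 2A = Σ (x_i·y_{i+1} − x_{i+1}·y_i), indices taken mod 4.
Σ = (5) + (6) + (0) + (30) = 41
Area = |Σ|/2 = 20.5.

20.5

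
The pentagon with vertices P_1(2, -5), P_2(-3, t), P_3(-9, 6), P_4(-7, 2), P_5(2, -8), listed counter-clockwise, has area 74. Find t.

9

Write out the shoelace sum; only the two edges meeting at P_2 involve t:
2·Area = [(2·t − (-3)·(-5)) + ((-3)·6 − (-9)·t)] + 82
       = 11·t + 49 = 148
⇒ t = 9.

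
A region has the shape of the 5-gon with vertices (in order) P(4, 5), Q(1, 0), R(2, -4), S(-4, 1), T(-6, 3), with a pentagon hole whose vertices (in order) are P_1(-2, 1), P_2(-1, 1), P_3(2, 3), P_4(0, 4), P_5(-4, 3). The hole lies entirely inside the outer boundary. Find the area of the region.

25.5

Outer boundary:
P→Q: (4)(0) − (1)(5) = -5
Q→R: (1)(-4) − (2)(0) = -4
R→S: (2)(1) − (-4)(-4) = -14
S→T: (-4)(3) − (-6)(1) = -6
T→P: (-6)(5) − (4)(3) = -42
Σ = -71
Area = |Σ|/2 = 35.5.
Hole:
P_1→P_2: (-2)(1) − (-1)(1) = -1
P_2→P_3: (-1)(3) − (2)(1) = -5
P_3→P_4: (2)(4) − (0)(3) = 8
P_4→P_5: (0)(3) − (-4)(4) = 16
P_5→P_1: (-4)(1) − (-2)(3) = 2
Σ = 20
Area = |Σ|/2 = 10.
Net area = 35.5 − 10 = 25.5.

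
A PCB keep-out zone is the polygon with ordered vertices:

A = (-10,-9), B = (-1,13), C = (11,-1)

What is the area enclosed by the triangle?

Apply Gauss's area formula: 2A = Σ (x_i·y_{i+1} − x_{i+1}·y_i), indices taken mod 3.
A→B: (-10)(13) − (-1)(-9) = -139
B→C: (-1)(-1) − (11)(13) = -142
C→A: (11)(-9) − (-10)(-1) = -109
Σ = -390
Area = |Σ|/2 = 195.

195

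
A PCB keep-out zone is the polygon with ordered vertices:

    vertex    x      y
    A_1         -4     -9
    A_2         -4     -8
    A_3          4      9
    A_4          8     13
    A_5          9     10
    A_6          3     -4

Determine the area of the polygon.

Apply the shoelace (surveyor's) formula: 2A = Σ (x_i·y_{i+1} − x_{i+1}·y_i), indices taken mod 6.
Σ = (-4) + (-4) + (-20) + (-37) + (-66) + (-43) = -174
Area = |Σ|/2 = 87.

87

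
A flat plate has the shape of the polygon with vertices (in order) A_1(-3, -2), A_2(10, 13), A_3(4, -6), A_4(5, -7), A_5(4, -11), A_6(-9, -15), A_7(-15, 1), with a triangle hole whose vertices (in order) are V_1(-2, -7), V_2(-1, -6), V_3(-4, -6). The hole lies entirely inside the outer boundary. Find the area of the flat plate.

Outer boundary:
Apply the shoelace (surveyor's) formula: 2A = Σ (x_i·y_{i+1} − x_{i+1}·y_i), indices taken mod 7.
Σ = (-19) + (-112) + (2) + (-27) + (-159) + (-234) + (33) = -516
Area = |Σ|/2 = 258.
Hole:
Apply the shoelace formula: 2A = Σ (x_i·y_{i+1} − x_{i+1}·y_i), indices taken mod 3.
V_1→V_2: (-2)(-6) − (-1)(-7) = 5
V_2→V_3: (-1)(-6) − (-4)(-6) = -18
V_3→V_1: (-4)(-7) − (-2)(-6) = 16
Σ = 3
Area = |Σ|/2 = 1.5.
Net area = 258 − 1.5 = 256.5.

256.5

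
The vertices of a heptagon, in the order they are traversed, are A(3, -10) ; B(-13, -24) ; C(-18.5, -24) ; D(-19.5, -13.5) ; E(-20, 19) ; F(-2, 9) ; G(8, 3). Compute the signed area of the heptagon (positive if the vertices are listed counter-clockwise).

-750.875

Apply Gauss's area formula: 2A = Σ (x_i·y_{i+1} − x_{i+1}·y_i), indices taken mod 7.
Σ = (-202) + (-132) + (-218.25) + (-640.5) + (-142) + (-78) + (-89) = -1501.75
Signed area = Σ/2 = -750.875 (negative ⇒ clockwise traversal).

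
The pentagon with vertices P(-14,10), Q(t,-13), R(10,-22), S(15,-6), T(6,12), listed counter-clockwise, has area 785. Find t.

Write out the shoelace sum; only the two edges meeting at Q involve t:
2·Area = [((-14)·(-13) − t·10) + (t·(-22) − 10·(-13))] + 714
       = -32·t + 1026 = 1570
⇒ t = -17.

-17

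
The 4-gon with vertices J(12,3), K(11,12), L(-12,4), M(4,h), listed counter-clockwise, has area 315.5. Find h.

-14

Write out the shoelace sum; only the two edges meeting at M involve h:
2·Area = [((-12)·h − 4·4) + (4·3 − 12·h)] + 299
       = -24·h + 295 = 631
⇒ h = -14.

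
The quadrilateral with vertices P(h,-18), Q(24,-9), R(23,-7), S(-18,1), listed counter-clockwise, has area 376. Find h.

-6

The doubled signed area Σ (x_i y_{i+1} − x_{i+1} y_i) is linear in h.
With h=0 it equals 692; the coefficient of h is -10 (from the two edges through P).
So -10·h + 692 = 2·376 = 752 ⇒ h = -6.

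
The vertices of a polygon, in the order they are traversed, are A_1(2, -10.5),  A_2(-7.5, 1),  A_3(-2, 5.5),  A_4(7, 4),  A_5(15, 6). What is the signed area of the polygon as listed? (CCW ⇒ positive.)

Apply the shoelace (surveyor's) formula: 2A = Σ (x_i·y_{i+1} − x_{i+1}·y_i), indices taken mod 5.
Σ = (-76.75) + (-39.25) + (-46.5) + (-18) + (-169.5) = -350
Signed area = Σ/2 = -175 (negative ⇒ clockwise traversal).

-175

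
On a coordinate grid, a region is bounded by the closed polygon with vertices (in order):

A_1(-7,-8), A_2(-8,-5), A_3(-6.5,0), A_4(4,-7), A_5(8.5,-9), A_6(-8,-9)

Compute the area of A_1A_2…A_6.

70

Apply the surveyor's formula: 2A = Σ (x_i·y_{i+1} − x_{i+1}·y_i), indices taken mod 6.
Σ = (-29) + (-32.5) + (45.5) + (23.5) + (-148.5) + (1) = -140
Area = |Σ|/2 = 70.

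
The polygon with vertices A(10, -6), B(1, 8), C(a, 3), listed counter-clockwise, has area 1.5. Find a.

4

Write out the shoelace sum; only the two edges meeting at C involve a:
2·Area = [(1·3 − a·8) + (a·(-6) − 10·3)] + 86
       = -14·a + 59 = 3
⇒ a = 4.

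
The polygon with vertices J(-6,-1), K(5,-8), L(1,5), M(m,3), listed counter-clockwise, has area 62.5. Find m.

-3

Write out the shoelace sum; only the two edges meeting at M involve m:
2·Area = [(1·3 − m·5) + (m·(-1) − (-6)·3)] + 86
       = -6·m + 107 = 125
⇒ m = -3.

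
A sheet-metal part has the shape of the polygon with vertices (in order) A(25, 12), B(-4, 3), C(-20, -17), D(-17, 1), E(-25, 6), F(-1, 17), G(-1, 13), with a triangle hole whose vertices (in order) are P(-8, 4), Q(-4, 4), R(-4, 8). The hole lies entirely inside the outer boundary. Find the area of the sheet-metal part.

Outer boundary:
Apply the shoelace (surveyor's) formula: 2A = Σ (x_i·y_{i+1} − x_{i+1}·y_i), indices taken mod 7.
Σ = (123) + (128) + (-309) + (-77) + (-419) + (4) + (-337) = -887
Area = |Σ|/2 = 443.5.
Hole:
Apply the shoelace formula: 2A = Σ (x_i·y_{i+1} − x_{i+1}·y_i), indices taken mod 3.
P→Q: (-8)(4) − (-4)(4) = -16
Q→R: (-4)(8) − (-4)(4) = -16
R→P: (-4)(4) − (-8)(8) = 48
Σ = 16
Area = |Σ|/2 = 8.
Net area = 443.5 − 8 = 435.5.

435.5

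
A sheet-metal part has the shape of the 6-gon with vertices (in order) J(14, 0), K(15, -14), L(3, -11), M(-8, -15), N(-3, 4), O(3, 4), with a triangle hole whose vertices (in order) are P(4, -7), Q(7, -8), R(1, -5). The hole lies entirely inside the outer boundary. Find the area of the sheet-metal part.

303

Outer boundary:
Σ = (-196) + (-123) + (-133) + (-77) + (-24) + (-56) = -609
Area = |Σ|/2 = 304.5.
Hole:
P→Q: (4)(-8) − (7)(-7) = 17
Q→R: (7)(-5) − (1)(-8) = -27
R→P: (1)(-7) − (4)(-5) = 13
Σ = 3
Area = |Σ|/2 = 1.5.
Net area = 304.5 − 1.5 = 303.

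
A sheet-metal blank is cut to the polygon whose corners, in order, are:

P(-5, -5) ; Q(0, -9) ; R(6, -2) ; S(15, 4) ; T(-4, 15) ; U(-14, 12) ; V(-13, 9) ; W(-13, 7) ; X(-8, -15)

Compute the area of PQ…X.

Apply the shoelace formula: 2A = Σ (x_i·y_{i+1} − x_{i+1}·y_i), indices taken mod 9.
Σ = (45) + (54) + (54) + (241) + (162) + (30) + (26) + (251) + (-35) = 828
Area = |Σ|/2 = 414.

414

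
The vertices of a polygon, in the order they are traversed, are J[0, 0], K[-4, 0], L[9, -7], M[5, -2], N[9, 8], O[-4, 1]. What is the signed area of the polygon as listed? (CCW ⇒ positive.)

Apply the shoelace formula: 2A = Σ (x_i·y_{i+1} − x_{i+1}·y_i), indices taken mod 6.
Σ = (0) + (28) + (17) + (58) + (41) + (0) = 144
Signed area = Σ/2 = 72 (positive ⇒ counter-clockwise traversal).

72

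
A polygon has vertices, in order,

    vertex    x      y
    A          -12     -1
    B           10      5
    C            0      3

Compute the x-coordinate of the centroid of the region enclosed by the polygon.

Apply the shoelace (surveyor's) formula. First the cross-terms c_i = x_i·y_{i+1} − x_{i+1}·y_i:
  -50, 30, 36  ⇒  2A = 16, A = 8.
Then Σ (x_i + x_{i+1})·c_i = -32, so x̄ = -32 / (6·8) = -2/3.

-2/3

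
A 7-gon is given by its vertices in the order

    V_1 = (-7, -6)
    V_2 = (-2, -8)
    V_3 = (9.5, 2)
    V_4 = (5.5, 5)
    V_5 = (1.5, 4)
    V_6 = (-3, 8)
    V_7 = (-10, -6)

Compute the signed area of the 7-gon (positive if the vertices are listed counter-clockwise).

Apply the shoelace (surveyor's) formula: 2A = Σ (x_i·y_{i+1} − x_{i+1}·y_i), indices taken mod 7.
Σ = (44) + (72) + (36.5) + (14.5) + (24) + (98) + (18) = 307
Signed area = Σ/2 = 153.5 (positive ⇒ counter-clockwise traversal).

153.5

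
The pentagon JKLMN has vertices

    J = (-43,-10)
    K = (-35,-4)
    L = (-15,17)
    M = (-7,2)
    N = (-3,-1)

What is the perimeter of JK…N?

102

|JK| = √((8)² + (6)²) = √100 = 10
|KL| = √((20)² + (21)²) = √841 = 29
|LM| = √((8)² + (-15)²) = √289 = 17
|MN| = √((4)² + (-3)²) = √25 = 5
|NJ| = √((-40)² + (-9)²) = √1681 = 41
Perimeter = 10 + 29 + 17 + 5 + 41 = 102.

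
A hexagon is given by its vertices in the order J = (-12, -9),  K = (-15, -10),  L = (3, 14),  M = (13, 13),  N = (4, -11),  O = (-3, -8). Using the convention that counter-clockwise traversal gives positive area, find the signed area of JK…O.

-333.5

Σ = (-15) + (-180) + (-143) + (-195) + (-65) + (-69) = -667
Signed area = Σ/2 = -333.5 (negative ⇒ clockwise traversal).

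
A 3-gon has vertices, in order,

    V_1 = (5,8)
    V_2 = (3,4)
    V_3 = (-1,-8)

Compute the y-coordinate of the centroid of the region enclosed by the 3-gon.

4/3

Apply the shoelace (surveyor's) formula. First the cross-terms c_i = x_i·y_{i+1} − x_{i+1}·y_i:
  -4, -20, 32  ⇒  2A = 8, A = 4.
Then Σ (y_i + y_{i+1})·c_i = 32, so ȳ = 32 / (6·4) = 4/3.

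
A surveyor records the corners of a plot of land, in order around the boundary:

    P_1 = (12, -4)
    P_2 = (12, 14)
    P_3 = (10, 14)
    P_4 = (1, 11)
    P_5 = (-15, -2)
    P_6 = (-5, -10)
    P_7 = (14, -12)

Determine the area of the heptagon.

465.5

P_1→P_2: (12)(14) − (12)(-4) = 216
P_2→P_3: (12)(14) − (10)(14) = 28
P_3→P_4: (10)(11) − (1)(14) = 96
P_4→P_5: (1)(-2) − (-15)(11) = 163
P_5→P_6: (-15)(-10) − (-5)(-2) = 140
P_6→P_7: (-5)(-12) − (14)(-10) = 200
P_7→P_1: (14)(-4) − (12)(-12) = 88
Σ = 931
Area = |Σ|/2 = 465.5.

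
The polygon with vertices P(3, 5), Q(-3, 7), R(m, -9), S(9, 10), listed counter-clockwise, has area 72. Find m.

The doubled signed area Σ (x_i y_{i+1} − x_{i+1} y_i) is linear in m.
With m=0 it equals 159; the coefficient of m is 3 (from the two edges through R).
So 3·m + 159 = 2·72 = 144 ⇒ m = -5.

-5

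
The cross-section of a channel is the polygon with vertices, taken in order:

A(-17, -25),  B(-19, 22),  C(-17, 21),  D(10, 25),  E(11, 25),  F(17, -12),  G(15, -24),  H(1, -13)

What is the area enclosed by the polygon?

Σ = (-849) + (-25) + (-635) + (-25) + (-557) + (-228) + (-171) + (-246) = -2736
Area = |Σ|/2 = 1368.

1368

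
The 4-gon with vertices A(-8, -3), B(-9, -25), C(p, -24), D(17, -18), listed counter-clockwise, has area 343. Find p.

12

Write out the shoelace sum; only the two edges meeting at C involve p:
2·Area = [((-9)·(-24) − p·(-25)) + (p·(-18) − 17·(-24))] + -22
       = 7·p + 602 = 686
⇒ p = 12.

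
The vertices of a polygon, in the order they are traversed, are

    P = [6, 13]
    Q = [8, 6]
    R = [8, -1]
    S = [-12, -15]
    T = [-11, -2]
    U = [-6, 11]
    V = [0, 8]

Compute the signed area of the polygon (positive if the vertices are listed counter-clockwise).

Σ = (-68) + (-56) + (-132) + (-141) + (-133) + (-48) + (-48) = -626
Signed area = Σ/2 = -313 (negative ⇒ clockwise traversal).

-313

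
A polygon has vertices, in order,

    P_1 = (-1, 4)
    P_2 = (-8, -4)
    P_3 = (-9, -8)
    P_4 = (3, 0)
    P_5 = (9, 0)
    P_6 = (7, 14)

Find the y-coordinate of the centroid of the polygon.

2.59375

Apply Gauss's area formula. First the cross-terms c_i = x_i·y_{i+1} − x_{i+1}·y_i:
  36, 28, 24, 0, 126, 42  ⇒  2A = 256, A = 128.
Then Σ (y_i + y_{i+1})·c_i = 1992, so ȳ = 1992 / (6·128) = 2.59375.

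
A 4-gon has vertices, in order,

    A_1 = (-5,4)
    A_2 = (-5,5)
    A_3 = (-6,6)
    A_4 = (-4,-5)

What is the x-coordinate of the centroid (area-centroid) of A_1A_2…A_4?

-121/24

Apply the shoelace formula. First the cross-terms c_i = x_i·y_{i+1} − x_{i+1}·y_i:
  -5, 0, 54, -41  ⇒  2A = 8, A = 4.
Then Σ (x_i + x_{i+1})·c_i = -121, so x̄ = -121 / (6·4) = -121/24.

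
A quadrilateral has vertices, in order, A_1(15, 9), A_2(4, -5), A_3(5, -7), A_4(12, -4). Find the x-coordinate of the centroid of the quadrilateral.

Apply the shoelace (surveyor's) formula. First the cross-terms c_i = x_i·y_{i+1} − x_{i+1}·y_i:
  -111, -3, 64, 168  ⇒  2A = 118, A = 59.
Then Σ (x_i + x_{i+1})·c_i = 3488, so x̄ = 3488 / (6·59) = 1744/177.

1744/177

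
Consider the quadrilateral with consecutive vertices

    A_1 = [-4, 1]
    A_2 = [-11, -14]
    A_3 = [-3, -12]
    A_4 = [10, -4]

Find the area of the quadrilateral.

Apply the shoelace (surveyor's) formula: 2A = Σ (x_i·y_{i+1} − x_{i+1}·y_i), indices taken mod 4.
Cross-terms: 67, 90, 132, -6  ⇒  Σ = 283
Area = |Σ|/2 = 141.5.

141.5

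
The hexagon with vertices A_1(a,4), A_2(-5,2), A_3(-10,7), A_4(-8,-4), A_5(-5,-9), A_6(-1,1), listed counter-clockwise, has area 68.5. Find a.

2

Write out the shoelace sum; only the two edges meeting at A_1 involve a:
2·Area = [((-1)·4 − a·1) + (a·2 − (-5)·4)] + 119
       = 1·a + 135 = 137
⇒ a = 2.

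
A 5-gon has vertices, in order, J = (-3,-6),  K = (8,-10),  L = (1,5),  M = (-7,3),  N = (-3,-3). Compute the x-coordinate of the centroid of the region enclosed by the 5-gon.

86/205

Apply Gauss's area formula. First the cross-terms c_i = x_i·y_{i+1} − x_{i+1}·y_i:
  78, 50, 38, 30, 9  ⇒  2A = 205, A = 102.5.
Then Σ (x_i + x_{i+1})·c_i = 258, so x̄ = 258 / (6·102.5) = 86/205.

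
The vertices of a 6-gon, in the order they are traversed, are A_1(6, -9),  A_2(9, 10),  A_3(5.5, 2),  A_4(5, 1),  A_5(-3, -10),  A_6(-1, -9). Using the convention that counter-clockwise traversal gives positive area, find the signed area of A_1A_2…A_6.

66.25

Σ = (141) + (-37) + (-4.5) + (-47) + (17) + (63) = 132.5
Signed area = Σ/2 = 66.25 (positive ⇒ counter-clockwise traversal).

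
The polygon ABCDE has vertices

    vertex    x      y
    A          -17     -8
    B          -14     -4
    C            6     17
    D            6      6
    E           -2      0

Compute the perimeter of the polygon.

72

|AB| = √((3)² + (4)²) = √25 = 5
|BC| = √((20)² + (21)²) = √841 = 29
|CD| = √((0)² + (-11)²) = √121 = 11
|DE| = √((-8)² + (-6)²) = √100 = 10
|EA| = √((-15)² + (-8)²) = √289 = 17
Perimeter = 5 + 29 + 11 + 10 + 17 = 72.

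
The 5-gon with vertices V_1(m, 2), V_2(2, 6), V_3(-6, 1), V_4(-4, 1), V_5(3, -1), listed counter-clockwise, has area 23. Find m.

Write out the shoelace sum; only the two edges meeting at V_1 involve m:
2·Area = [(3·2 − m·(-1)) + (m·6 − 2·2)] + 37
       = 7·m + 39 = 46
⇒ m = 1.

1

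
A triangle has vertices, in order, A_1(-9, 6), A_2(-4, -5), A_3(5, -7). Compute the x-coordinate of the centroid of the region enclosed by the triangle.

Apply the shoelace formula. First the cross-terms c_i = x_i·y_{i+1} − x_{i+1}·y_i:
  69, 53, -33  ⇒  2A = 89, A = 44.5.
Then Σ (x_i + x_{i+1})·c_i = -712, so x̄ = -712 / (6·44.5) = -8/3.

-8/3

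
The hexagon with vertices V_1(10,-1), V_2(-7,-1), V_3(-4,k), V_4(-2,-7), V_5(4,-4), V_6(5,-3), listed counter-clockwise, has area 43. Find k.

-2

The doubled signed area Σ (x_i y_{i+1} − x_{i+1} y_i) is linear in k.
With k=0 it equals 76; the coefficient of k is -5 (from the two edges through V_3).
So -5·k + 76 = 2·43 = 86 ⇒ k = -2.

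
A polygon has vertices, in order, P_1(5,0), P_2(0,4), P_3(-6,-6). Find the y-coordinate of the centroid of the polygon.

Apply the shoelace (surveyor's) formula. First the cross-terms c_i = x_i·y_{i+1} − x_{i+1}·y_i:
  20, 24, 30  ⇒  2A = 74, A = 37.
Then Σ (y_i + y_{i+1})·c_i = -148, so ȳ = -148 / (6·37) = -2/3.

-2/3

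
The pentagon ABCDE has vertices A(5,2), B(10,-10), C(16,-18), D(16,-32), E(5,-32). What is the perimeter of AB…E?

|AB| = √((5)² + (-12)²) = √169 = 13
|BC| = √((6)² + (-8)²) = √100 = 10
|CD| = √((0)² + (-14)²) = √196 = 14
|DE| = √((-11)² + (0)²) = √121 = 11
|EA| = √((0)² + (34)²) = √1156 = 34
Perimeter = 13 + 10 + 14 + 11 + 34 = 82.

82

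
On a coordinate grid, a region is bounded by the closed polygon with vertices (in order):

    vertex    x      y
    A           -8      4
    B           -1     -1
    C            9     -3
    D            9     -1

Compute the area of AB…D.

35

Σ = (12) + (12) + (18) + (28) = 70
Area = |Σ|/2 = 35.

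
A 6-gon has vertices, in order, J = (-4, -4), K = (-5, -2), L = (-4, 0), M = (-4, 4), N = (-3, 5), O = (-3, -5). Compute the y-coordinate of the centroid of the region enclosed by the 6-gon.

Apply the surveyor's formula. First the cross-terms c_i = x_i·y_{i+1} − x_{i+1}·y_i:
  -12, -8, -16, -8, 30, -8  ⇒  2A = -22, A = -11.
Then Σ (y_i + y_{i+1})·c_i = 24, so ȳ = 24 / (6·(-11)) = -4/11.

-4/11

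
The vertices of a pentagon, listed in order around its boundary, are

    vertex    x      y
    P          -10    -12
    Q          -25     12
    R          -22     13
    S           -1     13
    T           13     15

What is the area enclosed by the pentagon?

472

Cross-terms: -420, -61, -273, -184, -6  ⇒  Σ = -944
Area = |Σ|/2 = 472.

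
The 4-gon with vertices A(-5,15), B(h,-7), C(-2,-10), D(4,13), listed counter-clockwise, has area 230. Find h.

-12

The doubled signed area Σ (x_i y_{i+1} − x_{i+1} y_i) is linear in h.
With h=0 it equals 160; the coefficient of h is -25 (from the two edges through B).
So -25·h + 160 = 2·230 = 460 ⇒ h = -12.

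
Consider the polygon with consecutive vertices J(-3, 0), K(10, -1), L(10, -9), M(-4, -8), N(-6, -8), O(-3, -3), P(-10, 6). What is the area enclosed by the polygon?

122.5

Apply the surveyor's formula: 2A = Σ (x_i·y_{i+1} − x_{i+1}·y_i), indices taken mod 7.
Σ = (3) + (-80) + (-116) + (-16) + (-6) + (-48) + (18) = -245
Area = |Σ|/2 = 122.5.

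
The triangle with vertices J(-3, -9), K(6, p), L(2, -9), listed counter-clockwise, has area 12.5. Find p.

-14

Write out the shoelace sum; only the two edges meeting at K involve p:
2·Area = [((-3)·p − 6·(-9)) + (6·(-9) − 2·p)] + -45
       = -5·p + -45 = 25
⇒ p = -14.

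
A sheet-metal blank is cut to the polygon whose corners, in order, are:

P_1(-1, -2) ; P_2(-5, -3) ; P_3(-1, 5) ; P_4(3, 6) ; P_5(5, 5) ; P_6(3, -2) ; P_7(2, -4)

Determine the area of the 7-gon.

56

Apply Gauss's area formula: 2A = Σ (x_i·y_{i+1} − x_{i+1}·y_i), indices taken mod 7.
P_1→P_2: (-1)(-3) − (-5)(-2) = -7
P_2→P_3: (-5)(5) − (-1)(-3) = -28
P_3→P_4: (-1)(6) − (3)(5) = -21
P_4→P_5: (3)(5) − (5)(6) = -15
P_5→P_6: (5)(-2) − (3)(5) = -25
P_6→P_7: (3)(-4) − (2)(-2) = -8
P_7→P_1: (2)(-2) − (-1)(-4) = -8
Σ = -112
Area = |Σ|/2 = 56.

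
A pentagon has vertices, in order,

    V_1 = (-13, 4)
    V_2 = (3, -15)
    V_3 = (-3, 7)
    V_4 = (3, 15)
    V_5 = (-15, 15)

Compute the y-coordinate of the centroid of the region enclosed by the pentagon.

Apply the surveyor's formula. First the cross-terms c_i = x_i·y_{i+1} − x_{i+1}·y_i:
  183, -24, -66, 270, 135  ⇒  2A = 498, A = 249.
Then Σ (y_i + y_{i+1})·c_i = 7392, so ȳ = 7392 / (6·249) = 1232/249.

1232/249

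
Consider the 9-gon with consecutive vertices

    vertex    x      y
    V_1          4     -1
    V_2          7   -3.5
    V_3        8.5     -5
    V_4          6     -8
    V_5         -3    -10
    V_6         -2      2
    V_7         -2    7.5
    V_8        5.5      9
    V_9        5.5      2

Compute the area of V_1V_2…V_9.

V_1→V_2: (4)(-3.5) − (7)(-1) = -7
V_2→V_3: (7)(-5) − (8.5)(-3.5) = -5.25
V_3→V_4: (8.5)(-8) − (6)(-5) = -38
V_4→V_5: (6)(-10) − (-3)(-8) = -84
V_5→V_6: (-3)(2) − (-2)(-10) = -26
V_6→V_7: (-2)(7.5) − (-2)(2) = -11
V_7→V_8: (-2)(9) − (5.5)(7.5) = -59.25
V_8→V_9: (5.5)(2) − (5.5)(9) = -38.5
V_9→V_1: (5.5)(-1) − (4)(2) = -13.5
Σ = -282.5
Area = |Σ|/2 = 141.25.

141.25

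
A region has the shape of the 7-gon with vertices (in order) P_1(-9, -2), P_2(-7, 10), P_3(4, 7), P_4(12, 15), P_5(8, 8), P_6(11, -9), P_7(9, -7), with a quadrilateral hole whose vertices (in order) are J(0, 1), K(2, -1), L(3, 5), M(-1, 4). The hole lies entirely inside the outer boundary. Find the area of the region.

225.5

Outer boundary:
Apply Gauss's area formula: 2A = Σ (x_i·y_{i+1} − x_{i+1}·y_i), indices taken mod 7.
P_1→P_2: (-9)(10) − (-7)(-2) = -104
P_2→P_3: (-7)(7) − (4)(10) = -89
P_3→P_4: (4)(15) − (12)(7) = -24
P_4→P_5: (12)(8) − (8)(15) = -24
P_5→P_6: (8)(-9) − (11)(8) = -160
P_6→P_7: (11)(-7) − (9)(-9) = 4
P_7→P_1: (9)(-2) − (-9)(-7) = -81
Σ = -478
Area = |Σ|/2 = 239.
Hole:
Apply the surveyor's formula: 2A = Σ (x_i·y_{i+1} − x_{i+1}·y_i), indices taken mod 4.
Σ = (-2) + (13) + (17) + (-1) = 27
Area = |Σ|/2 = 13.5.
Net area = 239 − 13.5 = 225.5.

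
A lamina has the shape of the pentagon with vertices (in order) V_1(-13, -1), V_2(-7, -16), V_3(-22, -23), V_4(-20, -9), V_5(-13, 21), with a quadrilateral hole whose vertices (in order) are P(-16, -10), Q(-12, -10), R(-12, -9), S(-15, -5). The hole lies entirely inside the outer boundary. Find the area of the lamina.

Outer boundary:
V_1→V_2: (-13)(-16) − (-7)(-1) = 201
V_2→V_3: (-7)(-23) − (-22)(-16) = -191
V_3→V_4: (-22)(-9) − (-20)(-23) = -262
V_4→V_5: (-20)(21) − (-13)(-9) = -537
V_5→V_1: (-13)(-1) − (-13)(21) = 286
Σ = -503
Area = |Σ|/2 = 251.5.
Hole:
P→Q: (-16)(-10) − (-12)(-10) = 40
Q→R: (-12)(-9) − (-12)(-10) = -12
R→S: (-12)(-5) − (-15)(-9) = -75
S→P: (-15)(-10) − (-16)(-5) = 70
Σ = 23
Area = |Σ|/2 = 11.5.
Net area = 251.5 − 11.5 = 240.

240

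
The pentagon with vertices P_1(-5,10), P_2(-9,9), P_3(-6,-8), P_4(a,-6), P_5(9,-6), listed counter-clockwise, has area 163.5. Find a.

The doubled signed area Σ (x_i y_{i+1} − x_{i+1} y_i) is linear in a.
With a=0 it equals 321; the coefficient of a is 2 (from the two edges through P_4).
So 2·a + 321 = 2·163.5 = 327 ⇒ a = 3.

3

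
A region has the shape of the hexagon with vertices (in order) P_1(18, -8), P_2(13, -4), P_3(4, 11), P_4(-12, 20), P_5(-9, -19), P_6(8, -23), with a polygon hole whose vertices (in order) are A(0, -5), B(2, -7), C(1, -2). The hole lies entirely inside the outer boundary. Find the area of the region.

756

Outer boundary:
Σ = (32) + (159) + (212) + (408) + (359) + (350) = 1520
Area = |Σ|/2 = 760.
Hole:
Σ = (10) + (3) + (-5) = 8
Area = |Σ|/2 = 4.
Net area = 760 − 4 = 756.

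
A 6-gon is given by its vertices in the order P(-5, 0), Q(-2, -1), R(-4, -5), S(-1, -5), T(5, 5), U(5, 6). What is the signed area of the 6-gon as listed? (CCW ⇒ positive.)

Σ = (5) + (6) + (15) + (20) + (5) + (30) = 81
Signed area = Σ/2 = 40.5 (positive ⇒ counter-clockwise traversal).

40.5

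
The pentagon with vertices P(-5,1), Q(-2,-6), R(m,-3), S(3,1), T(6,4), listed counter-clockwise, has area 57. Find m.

The doubled signed area Σ (x_i y_{i+1} − x_{i+1} y_i) is linear in m.
With m=0 it equals 79; the coefficient of m is 7 (from the two edges through R).
So 7·m + 79 = 2·57 = 114 ⇒ m = 5.

5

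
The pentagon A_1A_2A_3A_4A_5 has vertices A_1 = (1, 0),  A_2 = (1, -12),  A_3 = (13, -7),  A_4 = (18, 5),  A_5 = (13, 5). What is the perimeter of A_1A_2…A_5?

56

|A_1A_2| = √((0)² + (-12)²) = √144 = 12
|A_2A_3| = √((12)² + (5)²) = √169 = 13
|A_3A_4| = √((5)² + (12)²) = √169 = 13
|A_4A_5| = √((-5)² + (0)²) = √25 = 5
|A_5A_1| = √((-12)² + (-5)²) = √169 = 13
Perimeter = 12 + 13 + 13 + 5 + 13 = 56.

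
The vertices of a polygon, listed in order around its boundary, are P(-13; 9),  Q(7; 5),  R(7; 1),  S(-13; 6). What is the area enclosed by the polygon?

70

Σ = (-128) + (-28) + (55) + (-39) = -140
Area = |Σ|/2 = 70.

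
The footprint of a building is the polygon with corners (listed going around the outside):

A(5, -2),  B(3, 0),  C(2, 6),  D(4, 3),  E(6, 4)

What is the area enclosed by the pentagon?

Cross-terms: 6, 18, -18, -2, -32  ⇒  Σ = -28
Area = |Σ|/2 = 14.

14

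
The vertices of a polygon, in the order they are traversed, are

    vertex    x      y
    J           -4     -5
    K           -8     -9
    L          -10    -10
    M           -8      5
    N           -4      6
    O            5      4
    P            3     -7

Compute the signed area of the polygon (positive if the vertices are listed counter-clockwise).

-154

Apply Gauss's area formula: 2A = Σ (x_i·y_{i+1} − x_{i+1}·y_i), indices taken mod 7.
Σ = (-4) + (-10) + (-130) + (-28) + (-46) + (-47) + (-43) = -308
Signed area = Σ/2 = -154 (negative ⇒ clockwise traversal).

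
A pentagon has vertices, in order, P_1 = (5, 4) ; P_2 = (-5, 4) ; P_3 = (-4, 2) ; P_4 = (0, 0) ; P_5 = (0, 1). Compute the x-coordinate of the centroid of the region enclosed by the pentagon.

-79/123

Apply the shoelace (surveyor's) formula. First the cross-terms c_i = x_i·y_{i+1} − x_{i+1}·y_i:
  40, 6, 0, 0, -5  ⇒  2A = 41, A = 20.5.
Then Σ (x_i + x_{i+1})·c_i = -79, so x̄ = -79 / (6·20.5) = -79/123.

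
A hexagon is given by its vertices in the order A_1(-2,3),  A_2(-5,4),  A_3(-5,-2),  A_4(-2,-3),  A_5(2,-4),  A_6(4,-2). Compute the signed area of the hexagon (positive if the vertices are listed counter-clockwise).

Apply the shoelace (surveyor's) formula: 2A = Σ (x_i·y_{i+1} − x_{i+1}·y_i), indices taken mod 6.
Σ = (7) + (30) + (11) + (14) + (12) + (8) = 82
Signed area = Σ/2 = 41 (positive ⇒ counter-clockwise traversal).

41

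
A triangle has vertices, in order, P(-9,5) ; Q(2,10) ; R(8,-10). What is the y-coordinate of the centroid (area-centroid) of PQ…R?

Apply the shoelace formula. First the cross-terms c_i = x_i·y_{i+1} − x_{i+1}·y_i:
  -100, -100, -50  ⇒  2A = -250, A = -125.
Then Σ (y_i + y_{i+1})·c_i = -1250, so ȳ = -1250 / (6·(-125)) = 5/3.

5/3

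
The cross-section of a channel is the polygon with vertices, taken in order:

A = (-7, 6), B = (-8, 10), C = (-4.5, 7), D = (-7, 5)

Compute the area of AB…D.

A→B: (-7)(10) − (-8)(6) = -22
B→C: (-8)(7) − (-4.5)(10) = -11
C→D: (-4.5)(5) − (-7)(7) = 26.5
D→A: (-7)(6) − (-7)(5) = -7
Σ = -13.5
Area = |Σ|/2 = 6.75.

6.75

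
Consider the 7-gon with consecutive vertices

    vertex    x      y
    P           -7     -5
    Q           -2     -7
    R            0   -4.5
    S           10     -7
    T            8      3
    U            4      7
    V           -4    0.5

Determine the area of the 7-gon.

Apply the surveyor's formula: 2A = Σ (x_i·y_{i+1} − x_{i+1}·y_i), indices taken mod 7.
Σ = (39) + (9) + (45) + (86) + (44) + (30) + (23.5) = 276.5
Area = |Σ|/2 = 138.25.

138.25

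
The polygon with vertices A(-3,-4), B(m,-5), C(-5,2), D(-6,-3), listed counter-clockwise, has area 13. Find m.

Write out the shoelace sum; only the two edges meeting at B involve m:
2·Area = [((-3)·(-5) − m·(-4)) + (m·2 − (-5)·(-5))] + 42
       = 6·m + 32 = 26
⇒ m = -1.

-1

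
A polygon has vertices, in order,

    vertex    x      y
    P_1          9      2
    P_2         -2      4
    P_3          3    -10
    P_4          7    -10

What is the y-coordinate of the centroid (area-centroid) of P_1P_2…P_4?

-2.5

Apply the shoelace formula. First the cross-terms c_i = x_i·y_{i+1} − x_{i+1}·y_i:
  40, 8, 40, 104  ⇒  2A = 192, A = 96.
Then Σ (y_i + y_{i+1})·c_i = -1440, so ȳ = -1440 / (6·96) = -2.5.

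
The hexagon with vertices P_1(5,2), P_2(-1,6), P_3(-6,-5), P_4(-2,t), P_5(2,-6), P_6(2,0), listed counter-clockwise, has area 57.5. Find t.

The doubled signed area Σ (x_i y_{i+1} − x_{i+1} y_i) is linear in t.
With t=0 it equals 91; the coefficient of t is -8 (from the two edges through P_4).
So -8·t + 91 = 2·57.5 = 115 ⇒ t = -3.

-3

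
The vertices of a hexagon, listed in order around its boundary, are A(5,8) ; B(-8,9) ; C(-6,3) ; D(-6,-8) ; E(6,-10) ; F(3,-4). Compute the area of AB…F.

181.5

Apply the shoelace (surveyor's) formula: 2A = Σ (x_i·y_{i+1} − x_{i+1}·y_i), indices taken mod 6.
Σ = (109) + (30) + (66) + (108) + (6) + (44) = 363
Area = |Σ|/2 = 181.5.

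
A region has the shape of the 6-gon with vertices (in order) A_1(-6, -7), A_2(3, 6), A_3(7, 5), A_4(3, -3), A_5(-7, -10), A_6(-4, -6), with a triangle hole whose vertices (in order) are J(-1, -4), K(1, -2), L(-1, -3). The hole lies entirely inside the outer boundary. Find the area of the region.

Outer boundary:
Apply the shoelace (surveyor's) formula: 2A = Σ (x_i·y_{i+1} − x_{i+1}·y_i), indices taken mod 6.
Σ = (-15) + (-27) + (-36) + (-51) + (2) + (-8) = -135
Area = |Σ|/2 = 67.5.
Hole:
Σ = (6) + (-5) + (1) = 2
Area = |Σ|/2 = 1.
Net area = 67.5 − 1 = 66.5.

66.5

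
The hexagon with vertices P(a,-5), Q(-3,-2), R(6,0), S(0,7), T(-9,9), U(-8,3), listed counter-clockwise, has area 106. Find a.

Write out the shoelace sum; only the two edges meeting at P involve a:
2·Area = [((-8)·(-5) − a·3) + (a·(-2) − (-3)·(-5))] + 162
       = -5·a + 187 = 212
⇒ a = -5.

-5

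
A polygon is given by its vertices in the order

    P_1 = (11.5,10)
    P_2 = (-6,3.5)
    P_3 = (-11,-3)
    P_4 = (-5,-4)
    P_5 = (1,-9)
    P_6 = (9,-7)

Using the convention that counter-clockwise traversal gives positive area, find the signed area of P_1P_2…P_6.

Σ = (100.25) + (56.5) + (29) + (49) + (74) + (170.5) = 479.25
Signed area = Σ/2 = 239.625 (positive ⇒ counter-clockwise traversal).

239.625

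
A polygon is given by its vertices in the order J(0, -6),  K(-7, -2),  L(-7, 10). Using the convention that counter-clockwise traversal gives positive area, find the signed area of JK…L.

Apply the surveyor's formula: 2A = Σ (x_i·y_{i+1} − x_{i+1}·y_i), indices taken mod 3.
J→K: (0)(-2) − (-7)(-6) = -42
K→L: (-7)(10) − (-7)(-2) = -84
L→J: (-7)(-6) − (0)(10) = 42
Σ = -84
Signed area = Σ/2 = -42 (negative ⇒ clockwise traversal).

-42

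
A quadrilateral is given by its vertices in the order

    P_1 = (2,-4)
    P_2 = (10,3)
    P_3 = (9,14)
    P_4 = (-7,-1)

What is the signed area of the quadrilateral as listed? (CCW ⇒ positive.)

Apply the shoelace (surveyor's) formula: 2A = Σ (x_i·y_{i+1} − x_{i+1}·y_i), indices taken mod 4.
P_1→P_2: (2)(3) − (10)(-4) = 46
P_2→P_3: (10)(14) − (9)(3) = 113
P_3→P_4: (9)(-1) − (-7)(14) = 89
P_4→P_1: (-7)(-4) − (2)(-1) = 30
Σ = 278
Signed area = Σ/2 = 139 (positive ⇒ counter-clockwise traversal).

139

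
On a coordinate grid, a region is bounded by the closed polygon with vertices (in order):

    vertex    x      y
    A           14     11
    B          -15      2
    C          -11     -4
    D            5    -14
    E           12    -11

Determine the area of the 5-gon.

Apply the surveyor's formula: 2A = Σ (x_i·y_{i+1} − x_{i+1}·y_i), indices taken mod 5.
Cross-terms: 193, 82, 174, 113, 286  ⇒  Σ = 848
Area = |Σ|/2 = 424.

424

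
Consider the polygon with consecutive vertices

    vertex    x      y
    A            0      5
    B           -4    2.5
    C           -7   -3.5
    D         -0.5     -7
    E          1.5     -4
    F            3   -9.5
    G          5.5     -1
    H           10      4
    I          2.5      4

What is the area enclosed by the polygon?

Apply Gauss's area formula: 2A = Σ (x_i·y_{i+1} − x_{i+1}·y_i), indices taken mod 9.
Σ = (20) + (31.5) + (47.25) + (12.5) + (-2.25) + (49.25) + (32) + (30) + (12.5) = 232.75
Area = |Σ|/2 = 116.375.

116.375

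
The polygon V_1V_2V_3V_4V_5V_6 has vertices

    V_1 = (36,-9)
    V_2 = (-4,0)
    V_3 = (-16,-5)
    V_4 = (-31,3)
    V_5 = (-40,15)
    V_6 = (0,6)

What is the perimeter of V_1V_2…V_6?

|V_1V_2| = √((-40)² + (9)²) = √1681 = 41
|V_2V_3| = √((-12)² + (-5)²) = √169 = 13
|V_3V_4| = √((-15)² + (8)²) = √289 = 17
|V_4V_5| = √((-9)² + (12)²) = √225 = 15
|V_5V_6| = √((40)² + (-9)²) = √1681 = 41
|V_6V_1| = √((36)² + (-15)²) = √1521 = 39
Perimeter = 41 + 13 + 17 + 15 + 41 + 39 = 166.

166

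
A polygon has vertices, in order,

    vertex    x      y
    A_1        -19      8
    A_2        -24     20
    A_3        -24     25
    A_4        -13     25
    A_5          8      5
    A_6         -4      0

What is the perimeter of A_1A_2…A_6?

88

|A_1A_2| = √((-5)² + (12)²) = √169 = 13
|A_2A_3| = √((0)² + (5)²) = √25 = 5
|A_3A_4| = √((11)² + (0)²) = √121 = 11
|A_4A_5| = √((21)² + (-20)²) = √841 = 29
|A_5A_6| = √((-12)² + (-5)²) = √169 = 13
|A_6A_1| = √((-15)² + (8)²) = √289 = 17
Perimeter = 13 + 5 + 11 + 29 + 13 + 17 = 88.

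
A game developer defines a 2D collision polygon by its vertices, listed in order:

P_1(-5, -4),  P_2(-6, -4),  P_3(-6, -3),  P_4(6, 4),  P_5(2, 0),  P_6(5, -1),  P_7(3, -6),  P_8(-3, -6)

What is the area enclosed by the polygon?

Σ = (-4) + (-6) + (-6) + (-8) + (-2) + (-27) + (-36) + (-18) = -107
Area = |Σ|/2 = 53.5.

53.5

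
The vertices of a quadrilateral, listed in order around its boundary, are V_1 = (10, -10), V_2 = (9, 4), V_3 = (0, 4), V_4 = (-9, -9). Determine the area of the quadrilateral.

Apply Gauss's area formula: 2A = Σ (x_i·y_{i+1} − x_{i+1}·y_i), indices taken mod 4.
V_1→V_2: (10)(4) − (9)(-10) = 130
V_2→V_3: (9)(4) − (0)(4) = 36
V_3→V_4: (0)(-9) − (-9)(4) = 36
V_4→V_1: (-9)(-10) − (10)(-9) = 180
Σ = 382
Area = |Σ|/2 = 191.

191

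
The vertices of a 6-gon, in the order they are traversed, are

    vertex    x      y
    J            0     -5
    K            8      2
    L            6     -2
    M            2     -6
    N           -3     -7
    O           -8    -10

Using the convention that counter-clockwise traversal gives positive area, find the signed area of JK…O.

J→K: (0)(2) − (8)(-5) = 40
K→L: (8)(-2) − (6)(2) = -28
L→M: (6)(-6) − (2)(-2) = -32
M→N: (2)(-7) − (-3)(-6) = -32
N→O: (-3)(-10) − (-8)(-7) = -26
O→J: (-8)(-5) − (0)(-10) = 40
Σ = -38
Signed area = Σ/2 = -19 (negative ⇒ clockwise traversal).

-19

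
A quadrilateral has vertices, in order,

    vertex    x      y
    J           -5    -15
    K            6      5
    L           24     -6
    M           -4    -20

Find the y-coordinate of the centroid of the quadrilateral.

Apply the surveyor's formula. First the cross-terms c_i = x_i·y_{i+1} − x_{i+1}·y_i:
  65, -156, -504, -40  ⇒  2A = -635, A = -317.5.
Then Σ (y_i + y_{i+1})·c_i = 14010, so ȳ = 14010 / (6·(-317.5)) = -934/127.

-934/127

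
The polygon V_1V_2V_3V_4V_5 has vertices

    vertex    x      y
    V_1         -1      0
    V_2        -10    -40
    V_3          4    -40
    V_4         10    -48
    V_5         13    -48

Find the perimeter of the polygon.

|V_1V_2| = √((-9)² + (-40)²) = √1681 = 41
|V_2V_3| = √((14)² + (0)²) = √196 = 14
|V_3V_4| = √((6)² + (-8)²) = √100 = 10
|V_4V_5| = √((3)² + (0)²) = √9 = 3
|V_5V_1| = √((-14)² + (48)²) = √2500 = 50
Perimeter = 41 + 14 + 10 + 3 + 50 = 118.

118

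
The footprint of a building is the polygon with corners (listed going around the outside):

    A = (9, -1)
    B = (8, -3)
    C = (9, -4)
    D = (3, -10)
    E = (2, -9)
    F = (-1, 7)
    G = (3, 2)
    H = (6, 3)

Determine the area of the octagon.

Apply the surveyor's formula: 2A = Σ (x_i·y_{i+1} − x_{i+1}·y_i), indices taken mod 8.
A→B: (9)(-3) − (8)(-1) = -19
B→C: (8)(-4) − (9)(-3) = -5
C→D: (9)(-10) − (3)(-4) = -78
D→E: (3)(-9) − (2)(-10) = -7
E→F: (2)(7) − (-1)(-9) = 5
F→G: (-1)(2) − (3)(7) = -23
G→H: (3)(3) − (6)(2) = -3
H→A: (6)(-1) − (9)(3) = -33
Σ = -163
Area = |Σ|/2 = 81.5.

81.5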